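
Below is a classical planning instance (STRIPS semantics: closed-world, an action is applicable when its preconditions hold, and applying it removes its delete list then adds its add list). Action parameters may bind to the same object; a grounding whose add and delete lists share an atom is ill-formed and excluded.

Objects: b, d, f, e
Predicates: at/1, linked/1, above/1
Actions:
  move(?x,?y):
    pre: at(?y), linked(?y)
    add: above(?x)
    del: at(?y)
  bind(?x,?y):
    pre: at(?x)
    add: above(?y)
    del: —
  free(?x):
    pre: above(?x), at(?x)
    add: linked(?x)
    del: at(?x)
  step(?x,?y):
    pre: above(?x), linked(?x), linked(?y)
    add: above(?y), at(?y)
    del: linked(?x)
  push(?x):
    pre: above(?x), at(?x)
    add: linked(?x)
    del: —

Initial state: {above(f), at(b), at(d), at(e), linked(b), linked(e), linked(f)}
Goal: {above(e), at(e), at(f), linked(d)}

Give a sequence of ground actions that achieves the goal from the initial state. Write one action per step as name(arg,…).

move(d,b); bind(d,e); free(d); step(f,f)

1. move(d,b)  →  {above(d), above(f), at(d), at(e), linked(b), linked(e), linked(f)}
2. bind(d,e)  →  {above(d), above(e), above(f), at(d), at(e), linked(b), linked(e), linked(f)}
3. free(d)  →  {above(d), above(e), above(f), at(e), linked(b), linked(d), linked(e), linked(f)}
4. step(f,f)  →  {above(d), above(e), above(f), at(e), at(f), linked(b), linked(d), linked(e)}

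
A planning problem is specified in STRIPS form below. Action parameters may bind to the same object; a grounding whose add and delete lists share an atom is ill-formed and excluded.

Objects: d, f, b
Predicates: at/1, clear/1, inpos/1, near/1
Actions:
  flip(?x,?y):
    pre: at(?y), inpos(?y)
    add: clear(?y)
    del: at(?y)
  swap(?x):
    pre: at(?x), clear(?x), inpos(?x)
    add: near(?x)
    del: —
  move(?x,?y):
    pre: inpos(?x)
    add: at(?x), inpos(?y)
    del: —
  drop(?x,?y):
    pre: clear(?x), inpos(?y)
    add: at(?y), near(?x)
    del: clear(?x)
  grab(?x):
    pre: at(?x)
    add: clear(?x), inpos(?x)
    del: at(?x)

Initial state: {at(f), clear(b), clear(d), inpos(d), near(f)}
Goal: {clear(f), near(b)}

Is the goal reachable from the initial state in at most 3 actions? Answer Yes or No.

Yes

1. drop(b,d)  →  {at(d), at(f), clear(d), inpos(d), near(b), near(f)}
2. grab(f)  →  {at(d), clear(d), clear(f), inpos(d), inpos(f), near(b), near(f)}
optimal plan length = 2; 2 ≤ 3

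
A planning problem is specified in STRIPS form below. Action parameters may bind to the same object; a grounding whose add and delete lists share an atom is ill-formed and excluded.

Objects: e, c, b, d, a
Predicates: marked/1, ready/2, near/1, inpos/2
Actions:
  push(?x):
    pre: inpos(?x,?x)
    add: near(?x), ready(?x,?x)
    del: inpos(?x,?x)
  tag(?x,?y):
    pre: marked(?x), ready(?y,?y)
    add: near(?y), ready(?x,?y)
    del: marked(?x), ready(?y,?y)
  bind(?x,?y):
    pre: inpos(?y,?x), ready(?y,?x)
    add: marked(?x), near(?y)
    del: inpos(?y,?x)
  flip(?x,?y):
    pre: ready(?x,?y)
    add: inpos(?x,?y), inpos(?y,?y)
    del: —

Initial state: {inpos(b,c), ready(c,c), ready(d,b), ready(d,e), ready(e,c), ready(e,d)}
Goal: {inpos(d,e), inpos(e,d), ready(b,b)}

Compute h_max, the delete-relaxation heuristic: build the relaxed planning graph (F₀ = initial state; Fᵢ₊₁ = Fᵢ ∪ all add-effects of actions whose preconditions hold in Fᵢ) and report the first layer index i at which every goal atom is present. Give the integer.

F0 = init (6 atoms)
F1 = F0 ∪ {inpos(b,b), inpos(c,c), inpos(d,b), inpos(d,d), inpos(d,e), inpos(e,c), inpos(e,d), inpos(e,e)}  (14 atoms)
F2 = F1 ∪ {marked(b), marked(c), marked(d), marked(e), near(b), near(c), near(d), near(e), ready(b,b), ready(d,d), ready(e,e)}  (25 atoms)
goal ⊆ F2  ⇒  h_max = 2

2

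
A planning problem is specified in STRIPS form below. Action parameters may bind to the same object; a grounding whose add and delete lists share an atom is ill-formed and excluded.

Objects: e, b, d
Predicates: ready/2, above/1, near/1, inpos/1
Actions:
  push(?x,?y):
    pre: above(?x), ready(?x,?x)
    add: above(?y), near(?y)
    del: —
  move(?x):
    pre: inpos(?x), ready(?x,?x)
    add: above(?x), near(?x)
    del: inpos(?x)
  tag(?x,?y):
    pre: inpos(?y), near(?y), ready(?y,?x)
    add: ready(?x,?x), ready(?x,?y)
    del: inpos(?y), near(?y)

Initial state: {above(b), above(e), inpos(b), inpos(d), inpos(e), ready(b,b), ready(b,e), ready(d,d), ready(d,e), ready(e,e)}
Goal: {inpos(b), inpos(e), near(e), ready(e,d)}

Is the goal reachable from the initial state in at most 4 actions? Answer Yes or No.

1. push(e,e)  →  {above(b), above(e), inpos(b), inpos(d), inpos(e), near(e), ready(b,b), ready(b,e), ready(d,d), ready(d,e), ready(e,e)}
2. push(e,d)  →  {above(b), above(d), above(e), inpos(b), inpos(d), inpos(e), near(d), near(e), ready(b,b), ready(b,e), ready(d,d), ready(d,e), ready(e,e)}
3. tag(e,d)  →  {above(b), above(d), above(e), inpos(b), inpos(e), near(e), ready(b,b), ready(b,e), ready(d,d), ready(d,e), ready(e,d), ready(e,e)}
optimal plan length = 3; 3 ≤ 4

Yes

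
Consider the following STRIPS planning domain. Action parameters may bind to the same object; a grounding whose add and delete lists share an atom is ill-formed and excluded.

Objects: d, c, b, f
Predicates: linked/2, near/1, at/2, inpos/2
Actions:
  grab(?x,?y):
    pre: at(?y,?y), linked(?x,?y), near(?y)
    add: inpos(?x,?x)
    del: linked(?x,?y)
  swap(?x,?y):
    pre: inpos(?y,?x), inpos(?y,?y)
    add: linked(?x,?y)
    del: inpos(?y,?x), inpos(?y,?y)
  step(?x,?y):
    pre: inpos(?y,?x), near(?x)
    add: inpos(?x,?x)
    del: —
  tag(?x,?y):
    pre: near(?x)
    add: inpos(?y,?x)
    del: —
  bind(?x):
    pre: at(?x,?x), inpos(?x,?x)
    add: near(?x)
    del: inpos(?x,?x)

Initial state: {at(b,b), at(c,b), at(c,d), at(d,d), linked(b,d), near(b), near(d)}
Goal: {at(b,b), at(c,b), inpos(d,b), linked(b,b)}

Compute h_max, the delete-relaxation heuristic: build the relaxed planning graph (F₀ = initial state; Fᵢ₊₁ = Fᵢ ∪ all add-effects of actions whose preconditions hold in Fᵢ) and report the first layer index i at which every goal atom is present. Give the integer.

2

F0 = init (7 atoms)
F1 = F0 ∪ {inpos(b,b), inpos(b,d), inpos(c,b), inpos(c,d), inpos(d,b), inpos(d,d), inpos(f,b), inpos(f,d)}  (15 atoms)
F2 = F1 ∪ {linked(b,b), linked(d,b), linked(d,d)}  (18 atoms)
goal ⊆ F2  ⇒  h_max = 2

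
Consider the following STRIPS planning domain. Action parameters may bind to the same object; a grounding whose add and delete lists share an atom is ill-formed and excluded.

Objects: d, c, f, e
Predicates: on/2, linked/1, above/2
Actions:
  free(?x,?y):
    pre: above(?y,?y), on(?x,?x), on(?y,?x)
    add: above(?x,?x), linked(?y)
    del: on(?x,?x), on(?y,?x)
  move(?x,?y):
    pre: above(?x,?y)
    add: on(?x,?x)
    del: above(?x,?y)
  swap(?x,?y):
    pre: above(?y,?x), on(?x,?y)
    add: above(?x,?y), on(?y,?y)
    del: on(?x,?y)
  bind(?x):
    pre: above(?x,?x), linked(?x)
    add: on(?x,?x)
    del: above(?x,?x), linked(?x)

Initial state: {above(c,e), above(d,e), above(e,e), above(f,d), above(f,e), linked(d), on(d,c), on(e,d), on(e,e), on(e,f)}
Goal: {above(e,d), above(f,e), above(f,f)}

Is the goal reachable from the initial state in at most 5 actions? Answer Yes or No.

Yes

1. move(f,d)  →  {above(c,e), above(d,e), above(e,e), above(f,e), linked(d), on(d,c), on(e,d), on(e,e), on(e,f), on(f,f)}
2. free(f,e)  →  {above(c,e), above(d,e), above(e,e), above(f,e), above(f,f), linked(d), linked(e), on(d,c), on(e,d), on(e,e)}
3. swap(e,d)  →  {above(c,e), above(d,e), above(e,d), above(e,e), above(f,e), above(f,f), linked(d), linked(e), on(d,c), on(d,d), on(e,e)}
optimal plan length = 3; 3 ≤ 5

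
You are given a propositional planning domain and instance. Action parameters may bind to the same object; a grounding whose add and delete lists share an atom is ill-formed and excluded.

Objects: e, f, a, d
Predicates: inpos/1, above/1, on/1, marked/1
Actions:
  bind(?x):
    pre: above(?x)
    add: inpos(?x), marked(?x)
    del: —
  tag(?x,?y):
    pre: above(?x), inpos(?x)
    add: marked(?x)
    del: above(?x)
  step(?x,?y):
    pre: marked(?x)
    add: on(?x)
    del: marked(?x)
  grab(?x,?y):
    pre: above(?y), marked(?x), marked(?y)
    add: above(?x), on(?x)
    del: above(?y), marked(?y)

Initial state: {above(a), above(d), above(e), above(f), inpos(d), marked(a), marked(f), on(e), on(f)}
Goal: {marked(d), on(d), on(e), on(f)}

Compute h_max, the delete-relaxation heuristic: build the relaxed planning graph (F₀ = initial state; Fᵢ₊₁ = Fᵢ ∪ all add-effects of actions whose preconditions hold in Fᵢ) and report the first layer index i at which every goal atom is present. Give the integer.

2

F0 = init (9 atoms)
F1 = F0 ∪ {inpos(a), inpos(e), inpos(f), marked(d), marked(e), on(a)}  (15 atoms)
F2 = F1 ∪ {on(d)}  (16 atoms)
goal ⊆ F2  ⇒  h_max = 2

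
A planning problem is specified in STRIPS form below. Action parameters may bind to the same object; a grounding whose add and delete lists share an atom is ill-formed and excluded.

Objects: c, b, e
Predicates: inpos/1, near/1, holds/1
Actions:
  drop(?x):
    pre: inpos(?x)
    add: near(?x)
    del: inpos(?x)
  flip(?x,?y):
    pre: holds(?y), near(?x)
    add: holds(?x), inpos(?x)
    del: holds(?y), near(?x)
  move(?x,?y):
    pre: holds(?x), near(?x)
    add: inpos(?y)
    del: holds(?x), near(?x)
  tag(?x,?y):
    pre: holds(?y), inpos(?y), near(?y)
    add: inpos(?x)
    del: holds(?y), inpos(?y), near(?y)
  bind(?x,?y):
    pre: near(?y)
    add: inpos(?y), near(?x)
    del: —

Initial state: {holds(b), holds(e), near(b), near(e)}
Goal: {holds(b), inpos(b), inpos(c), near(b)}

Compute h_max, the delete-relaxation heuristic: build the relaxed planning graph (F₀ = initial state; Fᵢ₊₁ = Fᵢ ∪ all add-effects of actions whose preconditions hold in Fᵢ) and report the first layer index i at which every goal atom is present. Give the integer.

F0 = init (4 atoms)
F1 = F0 ∪ {inpos(b), inpos(c), inpos(e), near(c)}  (8 atoms)
goal ⊆ F1  ⇒  h_max = 1

1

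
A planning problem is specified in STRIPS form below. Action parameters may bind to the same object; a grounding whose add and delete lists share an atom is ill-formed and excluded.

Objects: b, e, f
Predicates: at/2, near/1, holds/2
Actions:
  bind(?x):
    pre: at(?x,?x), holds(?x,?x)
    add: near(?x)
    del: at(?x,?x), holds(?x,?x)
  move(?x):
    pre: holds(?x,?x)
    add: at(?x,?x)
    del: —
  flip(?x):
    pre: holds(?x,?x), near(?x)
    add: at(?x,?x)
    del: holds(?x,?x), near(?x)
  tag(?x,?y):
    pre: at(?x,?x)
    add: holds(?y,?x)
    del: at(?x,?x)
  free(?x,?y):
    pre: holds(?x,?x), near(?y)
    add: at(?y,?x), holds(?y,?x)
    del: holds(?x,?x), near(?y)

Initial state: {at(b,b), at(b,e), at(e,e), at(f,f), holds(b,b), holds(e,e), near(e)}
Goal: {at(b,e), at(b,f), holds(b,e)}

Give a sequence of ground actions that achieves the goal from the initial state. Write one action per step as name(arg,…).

1. bind(b)  →  {at(b,e), at(e,e), at(f,f), holds(e,e), near(b), near(e)}
2. tag(e,b)  →  {at(b,e), at(f,f), holds(b,e), holds(e,e), near(b), near(e)}
3. tag(f,f)  →  {at(b,e), holds(b,e), holds(e,e), holds(f,f), near(b), near(e)}
4. free(f,b)  →  {at(b,e), at(b,f), holds(b,e), holds(b,f), holds(e,e), near(e)}

bind(b); tag(e,b); tag(f,f); free(f,b)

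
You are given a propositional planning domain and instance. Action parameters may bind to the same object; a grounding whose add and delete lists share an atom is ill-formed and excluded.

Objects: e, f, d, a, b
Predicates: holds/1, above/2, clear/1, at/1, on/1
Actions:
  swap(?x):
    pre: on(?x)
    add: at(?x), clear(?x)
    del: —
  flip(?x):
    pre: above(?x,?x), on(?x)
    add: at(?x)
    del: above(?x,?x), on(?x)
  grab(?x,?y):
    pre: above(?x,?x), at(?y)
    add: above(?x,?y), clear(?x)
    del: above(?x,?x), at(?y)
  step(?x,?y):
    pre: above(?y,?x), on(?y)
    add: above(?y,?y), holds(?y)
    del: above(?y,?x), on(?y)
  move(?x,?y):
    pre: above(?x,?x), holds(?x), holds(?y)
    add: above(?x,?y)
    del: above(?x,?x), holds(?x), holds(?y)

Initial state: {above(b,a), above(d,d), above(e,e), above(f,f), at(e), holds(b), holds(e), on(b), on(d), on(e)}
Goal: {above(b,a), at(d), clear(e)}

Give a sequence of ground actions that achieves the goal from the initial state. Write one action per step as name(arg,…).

1. swap(e)  →  {above(b,a), above(d,d), above(e,e), above(f,f), at(e), clear(e), holds(b), holds(e), on(b), on(d), on(e)}
2. swap(d)  →  {above(b,a), above(d,d), above(e,e), above(f,f), at(d), at(e), clear(d), clear(e), holds(b), holds(e), on(b), on(d), on(e)}

swap(e); swap(d)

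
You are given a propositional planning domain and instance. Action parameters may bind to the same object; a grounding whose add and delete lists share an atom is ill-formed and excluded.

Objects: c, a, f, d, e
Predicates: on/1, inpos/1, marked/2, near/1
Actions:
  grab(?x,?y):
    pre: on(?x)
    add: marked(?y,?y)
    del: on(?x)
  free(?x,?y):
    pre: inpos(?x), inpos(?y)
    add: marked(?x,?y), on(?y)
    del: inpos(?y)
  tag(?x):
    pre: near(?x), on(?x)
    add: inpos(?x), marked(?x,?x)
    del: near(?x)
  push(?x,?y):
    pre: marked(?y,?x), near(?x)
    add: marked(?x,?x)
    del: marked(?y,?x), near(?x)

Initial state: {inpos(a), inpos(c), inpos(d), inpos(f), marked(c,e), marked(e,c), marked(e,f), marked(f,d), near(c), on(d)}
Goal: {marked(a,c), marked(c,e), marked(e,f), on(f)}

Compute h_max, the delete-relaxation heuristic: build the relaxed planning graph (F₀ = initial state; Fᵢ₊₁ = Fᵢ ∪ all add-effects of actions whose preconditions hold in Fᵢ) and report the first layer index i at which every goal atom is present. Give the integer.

F0 = init (10 atoms)
F1 = F0 ∪ {marked(a,a), marked(a,c), marked(a,d), marked(a,f), marked(c,a), marked(c,c), marked(c,d), marked(c,f), marked(d,a), marked(d,c), marked(d,d), marked(d,f), marked(e,e), marked(f,a), marked(f,c), marked(f,f), on(a), on(c), on(f)}  (29 atoms)
goal ⊆ F1  ⇒  h_max = 1

1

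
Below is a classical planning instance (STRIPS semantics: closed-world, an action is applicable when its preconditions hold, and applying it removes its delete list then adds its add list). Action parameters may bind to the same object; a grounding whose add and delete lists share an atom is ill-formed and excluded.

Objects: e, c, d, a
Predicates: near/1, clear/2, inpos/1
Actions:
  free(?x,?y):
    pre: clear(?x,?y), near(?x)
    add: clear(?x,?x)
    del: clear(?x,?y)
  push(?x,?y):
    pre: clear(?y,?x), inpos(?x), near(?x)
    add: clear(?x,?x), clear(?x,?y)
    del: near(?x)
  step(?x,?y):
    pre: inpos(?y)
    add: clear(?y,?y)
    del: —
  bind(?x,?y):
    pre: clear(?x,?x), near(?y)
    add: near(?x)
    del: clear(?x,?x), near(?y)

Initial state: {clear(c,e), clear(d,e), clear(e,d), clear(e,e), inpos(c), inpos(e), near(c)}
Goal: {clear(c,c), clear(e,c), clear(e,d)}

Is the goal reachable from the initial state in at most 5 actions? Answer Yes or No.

Yes

1. step(e,c)  →  {clear(c,c), clear(c,e), clear(d,e), clear(e,d), clear(e,e), inpos(c), inpos(e), near(c)}
2. bind(e,c)  →  {clear(c,c), clear(c,e), clear(d,e), clear(e,d), inpos(c), inpos(e), near(e)}
3. push(e,c)  →  {clear(c,c), clear(c,e), clear(d,e), clear(e,c), clear(e,d), clear(e,e), inpos(c), inpos(e)}
optimal plan length = 3; 3 ≤ 5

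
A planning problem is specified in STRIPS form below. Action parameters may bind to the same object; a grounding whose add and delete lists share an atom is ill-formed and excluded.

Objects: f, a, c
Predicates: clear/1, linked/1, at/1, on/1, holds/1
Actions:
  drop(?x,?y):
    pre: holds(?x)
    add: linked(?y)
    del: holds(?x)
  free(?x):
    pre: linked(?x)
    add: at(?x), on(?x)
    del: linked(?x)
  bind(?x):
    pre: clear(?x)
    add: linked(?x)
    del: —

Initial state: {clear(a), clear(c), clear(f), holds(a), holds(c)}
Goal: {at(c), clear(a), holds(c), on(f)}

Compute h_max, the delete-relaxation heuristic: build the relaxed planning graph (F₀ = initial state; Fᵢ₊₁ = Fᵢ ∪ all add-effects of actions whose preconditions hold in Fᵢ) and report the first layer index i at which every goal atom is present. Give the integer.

F0 = init (5 atoms)
F1 = F0 ∪ {linked(a), linked(c), linked(f)}  (8 atoms)
F2 = F1 ∪ {at(a), at(c), at(f), on(a), on(c), on(f)}  (14 atoms)
goal ⊆ F2  ⇒  h_max = 2

2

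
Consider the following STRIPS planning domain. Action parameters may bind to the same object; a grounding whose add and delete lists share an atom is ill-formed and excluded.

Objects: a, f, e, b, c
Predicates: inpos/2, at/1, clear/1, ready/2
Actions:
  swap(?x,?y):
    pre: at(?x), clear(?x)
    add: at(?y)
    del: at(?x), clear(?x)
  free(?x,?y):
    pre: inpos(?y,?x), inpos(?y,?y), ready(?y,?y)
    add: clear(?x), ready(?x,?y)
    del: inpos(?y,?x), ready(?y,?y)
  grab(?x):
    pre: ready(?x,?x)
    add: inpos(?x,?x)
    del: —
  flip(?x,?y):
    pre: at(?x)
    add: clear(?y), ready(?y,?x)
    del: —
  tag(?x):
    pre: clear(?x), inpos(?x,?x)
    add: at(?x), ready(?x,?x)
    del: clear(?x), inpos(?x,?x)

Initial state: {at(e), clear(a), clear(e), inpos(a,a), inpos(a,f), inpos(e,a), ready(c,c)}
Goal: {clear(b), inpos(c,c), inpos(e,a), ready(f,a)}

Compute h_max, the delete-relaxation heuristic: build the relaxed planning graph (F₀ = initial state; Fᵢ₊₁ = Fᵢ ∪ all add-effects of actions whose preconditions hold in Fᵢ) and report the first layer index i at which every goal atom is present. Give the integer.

2

F0 = init (7 atoms)
F1 = F0 ∪ {at(a), at(b), at(c), at(f), clear(b), clear(c), clear(f), inpos(c,c), ready(a,a), ready(a,e), ready(b,e), ready(c,e), ready(e,e), ready(f,e)}  (21 atoms)
F2 = F1 ∪ {inpos(e,e), ready(a,b), ready(a,c), ready(a,f), ready(b,a), ready(b,b), ready(b,c), ready(b,f), ready(c,a), ready(c,b), ready(c,f), ready(e,a), ready(e,b), ready(e,c), ready(e,f), ready(f,a), ready(f,b), ready(f,c), ready(f,f)}  (40 atoms)
goal ⊆ F2  ⇒  h_max = 2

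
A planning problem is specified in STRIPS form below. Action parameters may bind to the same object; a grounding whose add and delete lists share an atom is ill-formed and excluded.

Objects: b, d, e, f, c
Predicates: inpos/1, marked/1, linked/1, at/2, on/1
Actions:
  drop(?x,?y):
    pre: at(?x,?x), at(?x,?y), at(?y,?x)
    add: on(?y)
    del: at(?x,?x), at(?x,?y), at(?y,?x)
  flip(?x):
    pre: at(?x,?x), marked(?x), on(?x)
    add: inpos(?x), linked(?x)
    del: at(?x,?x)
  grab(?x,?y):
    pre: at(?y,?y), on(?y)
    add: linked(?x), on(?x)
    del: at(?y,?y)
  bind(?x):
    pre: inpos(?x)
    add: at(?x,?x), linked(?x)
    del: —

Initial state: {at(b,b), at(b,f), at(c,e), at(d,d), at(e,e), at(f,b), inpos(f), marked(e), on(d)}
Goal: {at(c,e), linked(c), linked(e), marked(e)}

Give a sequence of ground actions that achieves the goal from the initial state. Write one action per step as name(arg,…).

1. grab(e,d)  →  {at(b,b), at(b,f), at(c,e), at(e,e), at(f,b), inpos(f), linked(e), marked(e), on(d), on(e)}
2. grab(c,e)  →  {at(b,b), at(b,f), at(c,e), at(f,b), inpos(f), linked(c), linked(e), marked(e), on(c), on(d), on(e)}

grab(e,d); grab(c,e)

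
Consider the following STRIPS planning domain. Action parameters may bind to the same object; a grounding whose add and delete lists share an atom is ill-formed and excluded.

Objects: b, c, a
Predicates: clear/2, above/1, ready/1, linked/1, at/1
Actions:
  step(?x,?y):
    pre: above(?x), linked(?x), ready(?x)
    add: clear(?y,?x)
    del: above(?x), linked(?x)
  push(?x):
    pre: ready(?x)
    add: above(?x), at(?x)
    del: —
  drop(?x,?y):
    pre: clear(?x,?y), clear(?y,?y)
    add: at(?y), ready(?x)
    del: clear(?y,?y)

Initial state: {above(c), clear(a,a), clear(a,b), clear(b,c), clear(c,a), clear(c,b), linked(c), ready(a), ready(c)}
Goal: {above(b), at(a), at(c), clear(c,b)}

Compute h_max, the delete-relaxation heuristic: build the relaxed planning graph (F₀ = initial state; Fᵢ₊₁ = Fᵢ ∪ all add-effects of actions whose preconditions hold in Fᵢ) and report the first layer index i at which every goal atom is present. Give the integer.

3

F0 = init (9 atoms)
F1 = F0 ∪ {above(a), at(a), at(c), clear(a,c), clear(c,c)}  (14 atoms)
F2 = F1 ∪ {ready(b)}  (15 atoms)
F3 = F2 ∪ {above(b), at(b)}  (17 atoms)
goal ⊆ F3  ⇒  h_max = 3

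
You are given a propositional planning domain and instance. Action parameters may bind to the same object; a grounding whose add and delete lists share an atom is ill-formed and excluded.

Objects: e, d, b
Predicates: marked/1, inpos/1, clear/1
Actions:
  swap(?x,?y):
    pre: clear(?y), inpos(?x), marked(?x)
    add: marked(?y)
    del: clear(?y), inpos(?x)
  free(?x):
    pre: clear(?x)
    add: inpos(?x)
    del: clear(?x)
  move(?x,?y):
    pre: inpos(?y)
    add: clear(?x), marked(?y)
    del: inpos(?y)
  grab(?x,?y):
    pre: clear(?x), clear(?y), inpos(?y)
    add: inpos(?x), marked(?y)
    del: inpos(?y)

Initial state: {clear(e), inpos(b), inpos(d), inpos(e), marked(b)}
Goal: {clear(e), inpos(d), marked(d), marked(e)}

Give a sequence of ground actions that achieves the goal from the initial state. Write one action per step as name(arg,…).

1. move(d,e)  →  {clear(d), clear(e), inpos(b), inpos(d), marked(b), marked(e)}
2. swap(b,d)  →  {clear(e), inpos(d), marked(b), marked(d), marked(e)}

move(d,e); swap(b,d)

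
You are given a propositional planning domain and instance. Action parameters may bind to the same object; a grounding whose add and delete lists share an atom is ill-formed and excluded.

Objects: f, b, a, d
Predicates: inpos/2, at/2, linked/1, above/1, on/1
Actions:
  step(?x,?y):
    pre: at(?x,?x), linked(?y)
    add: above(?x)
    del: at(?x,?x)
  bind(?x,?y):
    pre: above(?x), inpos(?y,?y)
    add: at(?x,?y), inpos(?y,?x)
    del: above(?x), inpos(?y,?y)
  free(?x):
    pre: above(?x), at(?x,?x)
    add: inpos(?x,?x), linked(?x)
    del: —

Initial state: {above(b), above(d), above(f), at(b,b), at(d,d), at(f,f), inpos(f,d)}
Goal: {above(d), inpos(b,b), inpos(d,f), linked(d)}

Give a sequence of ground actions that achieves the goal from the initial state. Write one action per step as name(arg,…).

free(b); free(d); bind(f,d)

1. free(b)  →  {above(b), above(d), above(f), at(b,b), at(d,d), at(f,f), inpos(b,b), inpos(f,d), linked(b)}
2. free(d)  →  {above(b), above(d), above(f), at(b,b), at(d,d), at(f,f), inpos(b,b), inpos(d,d), inpos(f,d), linked(b), linked(d)}
3. bind(f,d)  →  {above(b), above(d), at(b,b), at(d,d), at(f,d), at(f,f), inpos(b,b), inpos(d,f), inpos(f,d), linked(b), linked(d)}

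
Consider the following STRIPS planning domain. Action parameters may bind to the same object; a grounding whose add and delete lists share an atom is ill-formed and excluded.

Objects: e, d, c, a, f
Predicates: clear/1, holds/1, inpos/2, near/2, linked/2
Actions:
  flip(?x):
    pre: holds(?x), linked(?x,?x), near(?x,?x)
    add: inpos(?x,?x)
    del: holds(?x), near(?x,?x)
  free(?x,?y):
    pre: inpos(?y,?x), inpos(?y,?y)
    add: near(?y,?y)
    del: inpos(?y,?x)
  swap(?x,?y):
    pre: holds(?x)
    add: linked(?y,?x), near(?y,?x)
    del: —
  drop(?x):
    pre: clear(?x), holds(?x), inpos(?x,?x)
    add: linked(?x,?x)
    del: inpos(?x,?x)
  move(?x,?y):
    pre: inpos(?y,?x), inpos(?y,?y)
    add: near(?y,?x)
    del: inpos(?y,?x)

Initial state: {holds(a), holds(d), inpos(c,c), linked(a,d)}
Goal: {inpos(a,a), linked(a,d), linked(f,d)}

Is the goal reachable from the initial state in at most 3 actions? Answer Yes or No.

Yes

1. swap(d,f)  →  {holds(a), holds(d), inpos(c,c), linked(a,d), linked(f,d), near(f,d)}
2. swap(a,a)  →  {holds(a), holds(d), inpos(c,c), linked(a,a), linked(a,d), linked(f,d), near(a,a), near(f,d)}
3. flip(a)  →  {holds(d), inpos(a,a), inpos(c,c), linked(a,a), linked(a,d), linked(f,d), near(f,d)}
optimal plan length = 3; 3 ≤ 3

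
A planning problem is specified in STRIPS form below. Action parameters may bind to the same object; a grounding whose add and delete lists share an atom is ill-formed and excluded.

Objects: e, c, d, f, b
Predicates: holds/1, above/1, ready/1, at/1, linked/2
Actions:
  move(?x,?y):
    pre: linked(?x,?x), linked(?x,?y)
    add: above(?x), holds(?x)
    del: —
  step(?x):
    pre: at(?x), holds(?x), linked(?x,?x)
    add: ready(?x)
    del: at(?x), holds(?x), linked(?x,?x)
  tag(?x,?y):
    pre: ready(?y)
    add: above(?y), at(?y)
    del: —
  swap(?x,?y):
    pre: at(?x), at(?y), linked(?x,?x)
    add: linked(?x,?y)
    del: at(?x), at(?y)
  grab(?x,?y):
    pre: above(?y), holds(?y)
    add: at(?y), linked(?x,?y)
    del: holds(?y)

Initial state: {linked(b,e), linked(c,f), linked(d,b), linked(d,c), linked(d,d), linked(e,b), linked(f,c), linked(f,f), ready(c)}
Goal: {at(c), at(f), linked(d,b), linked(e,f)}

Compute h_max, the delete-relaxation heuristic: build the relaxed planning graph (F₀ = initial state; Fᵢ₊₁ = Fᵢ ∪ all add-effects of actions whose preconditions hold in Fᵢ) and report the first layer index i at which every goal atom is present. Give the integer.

2

F0 = init (9 atoms)
F1 = F0 ∪ {above(c), above(d), above(f), at(c), holds(d), holds(f)}  (15 atoms)
F2 = F1 ∪ {at(d), at(f), linked(b,d), linked(b,f), linked(c,d), linked(d,f), linked(e,d), linked(e,f), linked(f,d)}  (24 atoms)
goal ⊆ F2  ⇒  h_max = 2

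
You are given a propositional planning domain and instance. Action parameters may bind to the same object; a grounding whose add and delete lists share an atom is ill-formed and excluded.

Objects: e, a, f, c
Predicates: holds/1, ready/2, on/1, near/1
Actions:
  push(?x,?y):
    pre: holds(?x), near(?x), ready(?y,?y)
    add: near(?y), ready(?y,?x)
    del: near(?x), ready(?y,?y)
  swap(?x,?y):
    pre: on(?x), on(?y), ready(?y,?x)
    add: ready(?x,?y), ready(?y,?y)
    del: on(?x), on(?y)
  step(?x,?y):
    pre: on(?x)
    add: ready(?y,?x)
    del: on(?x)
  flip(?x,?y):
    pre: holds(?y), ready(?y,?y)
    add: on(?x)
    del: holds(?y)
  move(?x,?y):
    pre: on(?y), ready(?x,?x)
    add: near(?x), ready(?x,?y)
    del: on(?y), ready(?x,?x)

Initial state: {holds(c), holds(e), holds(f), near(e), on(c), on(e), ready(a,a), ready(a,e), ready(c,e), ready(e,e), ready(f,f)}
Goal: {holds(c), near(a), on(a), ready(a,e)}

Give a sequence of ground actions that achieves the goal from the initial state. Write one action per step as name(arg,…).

1. push(e,a)  →  {holds(c), holds(e), holds(f), near(a), on(c), on(e), ready(a,e), ready(c,e), ready(e,e), ready(f,f)}
2. flip(a,e)  →  {holds(c), holds(f), near(a), on(a), on(c), on(e), ready(a,e), ready(c,e), ready(e,e), ready(f,f)}

push(e,a); flip(a,e)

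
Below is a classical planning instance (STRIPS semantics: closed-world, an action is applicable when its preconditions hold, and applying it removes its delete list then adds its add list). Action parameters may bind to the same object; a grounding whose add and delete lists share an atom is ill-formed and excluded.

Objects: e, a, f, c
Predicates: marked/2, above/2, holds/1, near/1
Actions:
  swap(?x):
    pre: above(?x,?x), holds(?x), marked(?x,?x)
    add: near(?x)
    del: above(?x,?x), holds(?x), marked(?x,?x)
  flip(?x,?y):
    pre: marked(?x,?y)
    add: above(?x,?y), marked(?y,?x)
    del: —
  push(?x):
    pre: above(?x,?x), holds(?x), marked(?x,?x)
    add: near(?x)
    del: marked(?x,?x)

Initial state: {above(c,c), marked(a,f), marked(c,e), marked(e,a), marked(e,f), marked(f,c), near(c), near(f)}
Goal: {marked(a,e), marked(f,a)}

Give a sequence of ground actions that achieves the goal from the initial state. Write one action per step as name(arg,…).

flip(e,a); flip(a,f)

1. flip(e,a)  →  {above(c,c), above(e,a), marked(a,e), marked(a,f), marked(c,e), marked(e,a), marked(e,f), marked(f,c), near(c), near(f)}
2. flip(a,f)  →  {above(a,f), above(c,c), above(e,a), marked(a,e), marked(a,f), marked(c,e), marked(e,a), marked(e,f), marked(f,a), marked(f,c), near(c), near(f)}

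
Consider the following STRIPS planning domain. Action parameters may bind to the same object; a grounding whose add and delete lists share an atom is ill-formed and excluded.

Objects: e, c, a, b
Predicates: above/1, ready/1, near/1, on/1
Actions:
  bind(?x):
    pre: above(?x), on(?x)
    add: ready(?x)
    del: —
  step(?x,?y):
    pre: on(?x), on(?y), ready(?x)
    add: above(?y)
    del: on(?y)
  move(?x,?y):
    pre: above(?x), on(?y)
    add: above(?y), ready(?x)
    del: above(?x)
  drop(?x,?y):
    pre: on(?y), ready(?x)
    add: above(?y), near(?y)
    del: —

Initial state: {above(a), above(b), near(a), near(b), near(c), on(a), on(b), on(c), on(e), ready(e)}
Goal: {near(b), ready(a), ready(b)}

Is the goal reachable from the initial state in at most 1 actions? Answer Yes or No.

1. bind(a)  →  {above(a), above(b), near(a), near(b), near(c), on(a), on(b), on(c), on(e), ready(a), ready(e)}
2. bind(b)  →  {above(a), above(b), near(a), near(b), near(c), on(a), on(b), on(c), on(e), ready(a), ready(b), ready(e)}
optimal plan length = 2; 2 > 1

No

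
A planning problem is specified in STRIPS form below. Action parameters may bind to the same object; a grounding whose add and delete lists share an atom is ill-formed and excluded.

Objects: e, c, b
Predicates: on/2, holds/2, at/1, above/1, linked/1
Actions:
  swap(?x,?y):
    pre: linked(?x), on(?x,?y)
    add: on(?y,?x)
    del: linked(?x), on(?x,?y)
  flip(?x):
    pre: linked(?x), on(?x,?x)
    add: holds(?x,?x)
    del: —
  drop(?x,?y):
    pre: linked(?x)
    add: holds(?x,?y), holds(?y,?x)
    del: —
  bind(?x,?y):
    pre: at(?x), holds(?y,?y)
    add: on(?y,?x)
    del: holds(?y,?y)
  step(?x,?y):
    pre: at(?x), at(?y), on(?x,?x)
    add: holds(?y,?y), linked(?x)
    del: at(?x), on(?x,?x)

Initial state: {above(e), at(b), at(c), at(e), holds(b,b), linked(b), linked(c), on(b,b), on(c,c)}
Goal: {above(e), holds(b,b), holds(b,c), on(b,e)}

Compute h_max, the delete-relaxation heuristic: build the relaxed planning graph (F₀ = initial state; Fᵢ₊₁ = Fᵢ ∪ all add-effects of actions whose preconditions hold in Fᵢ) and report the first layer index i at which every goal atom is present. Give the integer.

F0 = init (9 atoms)
F1 = F0 ∪ {holds(b,c), holds(b,e), holds(c,b), holds(c,c), holds(c,e), holds(e,b), holds(e,c), holds(e,e), on(b,c), on(b,e)}  (19 atoms)
goal ⊆ F1  ⇒  h_max = 1

1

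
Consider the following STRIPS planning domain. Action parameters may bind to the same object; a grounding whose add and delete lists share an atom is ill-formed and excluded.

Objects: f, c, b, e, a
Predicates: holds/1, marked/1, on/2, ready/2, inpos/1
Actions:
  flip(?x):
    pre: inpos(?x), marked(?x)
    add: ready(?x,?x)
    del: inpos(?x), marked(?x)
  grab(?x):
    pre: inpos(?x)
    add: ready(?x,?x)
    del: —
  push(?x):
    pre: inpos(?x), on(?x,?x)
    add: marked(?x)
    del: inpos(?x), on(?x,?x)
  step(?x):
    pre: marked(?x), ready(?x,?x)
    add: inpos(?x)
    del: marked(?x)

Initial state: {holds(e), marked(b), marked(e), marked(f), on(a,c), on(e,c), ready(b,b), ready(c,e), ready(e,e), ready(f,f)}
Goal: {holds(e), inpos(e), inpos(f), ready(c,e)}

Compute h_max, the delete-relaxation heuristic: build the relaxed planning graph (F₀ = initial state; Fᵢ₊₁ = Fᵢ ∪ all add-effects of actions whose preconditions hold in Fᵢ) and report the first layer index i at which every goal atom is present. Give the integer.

1

F0 = init (10 atoms)
F1 = F0 ∪ {inpos(b), inpos(e), inpos(f)}  (13 atoms)
goal ⊆ F1  ⇒  h_max = 1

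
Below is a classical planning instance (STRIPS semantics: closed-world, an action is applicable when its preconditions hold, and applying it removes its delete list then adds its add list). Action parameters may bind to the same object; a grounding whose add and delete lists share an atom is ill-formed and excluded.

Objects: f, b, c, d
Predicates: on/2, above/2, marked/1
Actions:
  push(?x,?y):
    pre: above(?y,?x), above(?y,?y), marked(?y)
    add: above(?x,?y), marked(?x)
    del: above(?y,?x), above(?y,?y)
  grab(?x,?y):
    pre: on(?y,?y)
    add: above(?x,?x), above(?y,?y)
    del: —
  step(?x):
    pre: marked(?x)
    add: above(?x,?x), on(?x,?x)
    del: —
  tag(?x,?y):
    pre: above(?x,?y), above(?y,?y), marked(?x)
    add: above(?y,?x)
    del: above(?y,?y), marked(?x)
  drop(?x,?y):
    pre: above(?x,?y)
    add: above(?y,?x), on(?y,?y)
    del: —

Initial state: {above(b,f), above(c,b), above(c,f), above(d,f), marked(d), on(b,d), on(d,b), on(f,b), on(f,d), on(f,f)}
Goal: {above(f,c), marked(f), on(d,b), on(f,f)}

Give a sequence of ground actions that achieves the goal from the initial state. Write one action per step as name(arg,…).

1. grab(d,f)  →  {above(b,f), above(c,b), above(c,f), above(d,d), above(d,f), above(f,f), marked(d), on(b,d), on(d,b), on(f,b), on(f,d), on(f,f)}
2. push(f,d)  →  {above(b,f), above(c,b), above(c,f), above(f,d), above(f,f), marked(d), marked(f), on(b,d), on(d,b), on(f,b), on(f,d), on(f,f)}
3. drop(c,f)  →  {above(b,f), above(c,b), above(c,f), above(f,c), above(f,d), above(f,f), marked(d), marked(f), on(b,d), on(d,b), on(f,b), on(f,d), on(f,f)}

grab(d,f); push(f,d); drop(c,f)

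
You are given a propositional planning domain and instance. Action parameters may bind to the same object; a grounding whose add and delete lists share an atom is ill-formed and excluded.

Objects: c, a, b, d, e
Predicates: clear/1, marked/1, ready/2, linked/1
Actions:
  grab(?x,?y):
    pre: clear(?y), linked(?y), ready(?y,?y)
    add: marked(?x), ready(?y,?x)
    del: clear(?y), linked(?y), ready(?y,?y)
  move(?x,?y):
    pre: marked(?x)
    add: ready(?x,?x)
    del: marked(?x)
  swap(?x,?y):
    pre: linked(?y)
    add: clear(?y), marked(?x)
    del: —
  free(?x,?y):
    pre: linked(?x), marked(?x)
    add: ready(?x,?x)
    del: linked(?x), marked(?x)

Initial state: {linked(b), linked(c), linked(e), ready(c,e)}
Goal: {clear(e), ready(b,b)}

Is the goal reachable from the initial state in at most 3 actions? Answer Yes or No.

1. swap(b,e)  →  {clear(e), linked(b), linked(c), linked(e), marked(b), ready(c,e)}
2. move(b,c)  →  {clear(e), linked(b), linked(c), linked(e), ready(b,b), ready(c,e)}
optimal plan length = 2; 2 ≤ 3

Yes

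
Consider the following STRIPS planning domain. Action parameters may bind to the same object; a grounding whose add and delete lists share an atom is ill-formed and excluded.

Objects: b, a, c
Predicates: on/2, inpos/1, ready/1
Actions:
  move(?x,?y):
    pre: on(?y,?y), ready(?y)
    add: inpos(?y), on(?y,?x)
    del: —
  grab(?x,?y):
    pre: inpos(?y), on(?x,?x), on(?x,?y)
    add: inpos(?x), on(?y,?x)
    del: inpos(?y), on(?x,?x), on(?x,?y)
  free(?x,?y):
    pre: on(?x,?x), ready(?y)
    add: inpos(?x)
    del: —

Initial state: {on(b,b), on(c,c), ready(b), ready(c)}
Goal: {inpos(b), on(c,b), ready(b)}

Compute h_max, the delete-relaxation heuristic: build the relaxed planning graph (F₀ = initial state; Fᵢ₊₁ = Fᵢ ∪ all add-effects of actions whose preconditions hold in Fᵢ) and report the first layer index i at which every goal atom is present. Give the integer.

F0 = init (4 atoms)
F1 = F0 ∪ {inpos(b), inpos(c), on(b,a), on(b,c), on(c,a), on(c,b)}  (10 atoms)
goal ⊆ F1  ⇒  h_max = 1

1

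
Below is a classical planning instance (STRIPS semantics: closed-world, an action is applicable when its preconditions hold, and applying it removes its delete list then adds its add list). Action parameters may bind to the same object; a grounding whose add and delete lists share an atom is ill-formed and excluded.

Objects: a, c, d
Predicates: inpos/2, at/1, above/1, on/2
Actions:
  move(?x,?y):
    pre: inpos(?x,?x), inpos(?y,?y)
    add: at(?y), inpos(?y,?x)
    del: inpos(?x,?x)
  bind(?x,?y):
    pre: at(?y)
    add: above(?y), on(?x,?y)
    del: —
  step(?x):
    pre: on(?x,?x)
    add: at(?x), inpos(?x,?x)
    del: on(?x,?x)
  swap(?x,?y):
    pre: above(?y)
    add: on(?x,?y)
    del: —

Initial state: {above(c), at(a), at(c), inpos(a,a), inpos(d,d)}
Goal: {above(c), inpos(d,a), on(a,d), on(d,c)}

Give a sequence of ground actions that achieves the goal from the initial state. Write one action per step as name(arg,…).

move(a,d); bind(a,d); bind(d,c)

1. move(a,d)  →  {above(c), at(a), at(c), at(d), inpos(d,a), inpos(d,d)}
2. bind(a,d)  →  {above(c), above(d), at(a), at(c), at(d), inpos(d,a), inpos(d,d), on(a,d)}
3. bind(d,c)  →  {above(c), above(d), at(a), at(c), at(d), inpos(d,a), inpos(d,d), on(a,d), on(d,c)}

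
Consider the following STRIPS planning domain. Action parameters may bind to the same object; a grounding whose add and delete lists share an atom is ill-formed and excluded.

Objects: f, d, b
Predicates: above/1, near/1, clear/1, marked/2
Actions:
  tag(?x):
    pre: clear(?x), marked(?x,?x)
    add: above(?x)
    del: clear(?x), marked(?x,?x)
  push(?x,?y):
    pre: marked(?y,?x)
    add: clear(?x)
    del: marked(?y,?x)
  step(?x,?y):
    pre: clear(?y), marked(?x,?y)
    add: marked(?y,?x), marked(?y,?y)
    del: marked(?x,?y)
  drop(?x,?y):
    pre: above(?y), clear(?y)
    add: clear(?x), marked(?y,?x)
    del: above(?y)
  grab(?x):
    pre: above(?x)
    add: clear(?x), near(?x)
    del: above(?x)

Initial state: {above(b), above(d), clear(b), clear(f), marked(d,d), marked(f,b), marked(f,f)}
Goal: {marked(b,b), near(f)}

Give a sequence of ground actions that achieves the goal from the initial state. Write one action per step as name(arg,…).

1. tag(f)  →  {above(b), above(d), above(f), clear(b), marked(d,d), marked(f,b)}
2. step(f,b)  →  {above(b), above(d), above(f), clear(b), marked(b,b), marked(b,f), marked(d,d)}
3. grab(f)  →  {above(b), above(d), clear(b), clear(f), marked(b,b), marked(b,f), marked(d,d), near(f)}

tag(f); step(f,b); grab(f)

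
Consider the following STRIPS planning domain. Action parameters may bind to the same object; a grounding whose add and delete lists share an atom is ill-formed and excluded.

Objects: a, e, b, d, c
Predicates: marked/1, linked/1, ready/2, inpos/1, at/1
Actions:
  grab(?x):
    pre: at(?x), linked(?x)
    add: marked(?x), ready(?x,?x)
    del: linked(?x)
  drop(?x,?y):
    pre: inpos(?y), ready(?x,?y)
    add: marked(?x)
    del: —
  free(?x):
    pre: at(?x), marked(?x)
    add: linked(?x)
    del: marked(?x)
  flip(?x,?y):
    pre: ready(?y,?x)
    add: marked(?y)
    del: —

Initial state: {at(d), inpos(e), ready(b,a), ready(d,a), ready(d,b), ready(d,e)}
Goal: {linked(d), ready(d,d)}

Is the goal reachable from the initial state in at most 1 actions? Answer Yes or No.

1. drop(d,e)  →  {at(d), inpos(e), marked(d), ready(b,a), ready(d,a), ready(d,b), ready(d,e)}
2. free(d)  →  {at(d), inpos(e), linked(d), ready(b,a), ready(d,a), ready(d,b), ready(d,e)}
3. grab(d)  →  {at(d), inpos(e), marked(d), ready(b,a), ready(d,a), ready(d,b), ready(d,d), ready(d,e)}
4. free(d)  →  {at(d), inpos(e), linked(d), ready(b,a), ready(d,a), ready(d,b), ready(d,d), ready(d,e)}
optimal plan length = 4; 4 > 1

No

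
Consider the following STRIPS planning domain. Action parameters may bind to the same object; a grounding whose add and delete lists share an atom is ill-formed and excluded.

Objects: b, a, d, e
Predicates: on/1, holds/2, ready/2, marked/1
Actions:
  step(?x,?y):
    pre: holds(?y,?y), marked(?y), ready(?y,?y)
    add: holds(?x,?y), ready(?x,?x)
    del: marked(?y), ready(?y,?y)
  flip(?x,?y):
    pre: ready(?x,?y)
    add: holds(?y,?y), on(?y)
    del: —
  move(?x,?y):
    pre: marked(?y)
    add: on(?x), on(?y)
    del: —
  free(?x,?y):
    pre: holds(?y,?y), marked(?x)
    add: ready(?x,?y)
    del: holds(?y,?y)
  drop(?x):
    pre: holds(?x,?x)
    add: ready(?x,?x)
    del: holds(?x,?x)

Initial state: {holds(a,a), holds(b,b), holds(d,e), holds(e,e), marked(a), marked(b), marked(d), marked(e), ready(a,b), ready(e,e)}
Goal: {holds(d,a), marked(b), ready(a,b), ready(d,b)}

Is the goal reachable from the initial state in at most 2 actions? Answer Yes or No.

No

1. step(a,e)  →  {holds(a,a), holds(a,e), holds(b,b), holds(d,e), holds(e,e), marked(a), marked(b), marked(d), ready(a,a), ready(a,b)}
2. step(d,a)  →  {holds(a,a), holds(a,e), holds(b,b), holds(d,a), holds(d,e), holds(e,e), marked(b), marked(d), ready(a,b), ready(d,d)}
3. free(d,b)  →  {holds(a,a), holds(a,e), holds(d,a), holds(d,e), holds(e,e), marked(b), marked(d), ready(a,b), ready(d,b), ready(d,d)}
optimal plan length = 3; 3 > 2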